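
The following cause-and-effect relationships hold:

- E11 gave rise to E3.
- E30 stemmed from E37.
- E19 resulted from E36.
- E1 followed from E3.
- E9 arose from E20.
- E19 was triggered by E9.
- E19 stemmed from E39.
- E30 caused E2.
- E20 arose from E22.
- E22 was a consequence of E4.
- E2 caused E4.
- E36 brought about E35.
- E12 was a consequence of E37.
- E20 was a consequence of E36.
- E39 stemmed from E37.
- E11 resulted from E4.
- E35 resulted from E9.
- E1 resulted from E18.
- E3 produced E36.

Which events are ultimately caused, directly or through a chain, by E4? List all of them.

Direct effects: E11, E22.
2 steps out: E3, E20.
3 steps out: E1, E36, E9.
4 steps out: E35, E19.
Not reachable from it: E37, E12, E39, E30, E18, E2.

E1, E11, E19, E20, E22, E3, E35, E36, E9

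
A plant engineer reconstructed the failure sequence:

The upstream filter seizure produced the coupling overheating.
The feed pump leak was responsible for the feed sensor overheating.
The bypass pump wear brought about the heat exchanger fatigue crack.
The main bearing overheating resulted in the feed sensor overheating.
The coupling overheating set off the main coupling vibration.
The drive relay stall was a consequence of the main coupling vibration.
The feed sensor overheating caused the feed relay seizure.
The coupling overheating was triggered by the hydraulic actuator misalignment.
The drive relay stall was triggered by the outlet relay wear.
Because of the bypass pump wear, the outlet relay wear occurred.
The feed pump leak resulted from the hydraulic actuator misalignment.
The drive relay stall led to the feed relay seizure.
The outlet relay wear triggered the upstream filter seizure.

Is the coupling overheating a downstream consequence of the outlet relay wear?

There is a causal chain: the outlet relay wear → the upstream filter seizure → the coupling overheating.

Yes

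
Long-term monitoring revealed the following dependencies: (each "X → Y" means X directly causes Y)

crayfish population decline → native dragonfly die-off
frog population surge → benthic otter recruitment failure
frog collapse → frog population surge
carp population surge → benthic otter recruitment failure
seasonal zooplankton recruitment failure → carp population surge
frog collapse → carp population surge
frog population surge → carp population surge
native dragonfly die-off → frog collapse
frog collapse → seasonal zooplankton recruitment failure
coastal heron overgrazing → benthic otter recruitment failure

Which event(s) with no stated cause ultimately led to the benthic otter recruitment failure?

Tracing upstream from the benthic otter recruitment failure: the benthic otter recruitment failure ← the frog population surge ← the frog collapse ← the native dragonfly die-off ← the crayfish population decline.
A separate upstream branch: the benthic otter recruitment failure ← the coastal heron overgrazing.
Each of those chain origins has no stated cause.

the coastal heron overgrazing, the crayfish population decline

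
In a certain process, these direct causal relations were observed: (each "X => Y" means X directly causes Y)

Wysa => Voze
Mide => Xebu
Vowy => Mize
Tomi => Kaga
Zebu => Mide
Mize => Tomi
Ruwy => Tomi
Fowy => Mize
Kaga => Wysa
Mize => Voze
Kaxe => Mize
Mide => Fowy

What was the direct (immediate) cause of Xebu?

Mide

Upstream contributors include Zebu, but only Mide feeds directly into Xebu.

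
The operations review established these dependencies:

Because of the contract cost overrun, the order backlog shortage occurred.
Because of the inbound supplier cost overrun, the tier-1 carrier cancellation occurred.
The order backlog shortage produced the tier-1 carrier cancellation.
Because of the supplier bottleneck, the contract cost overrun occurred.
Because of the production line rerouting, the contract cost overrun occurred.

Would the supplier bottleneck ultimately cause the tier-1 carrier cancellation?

There is a causal chain: the supplier bottleneck → the contract cost overrun → the order backlog shortage → the tier-1 carrier cancellation.

Yes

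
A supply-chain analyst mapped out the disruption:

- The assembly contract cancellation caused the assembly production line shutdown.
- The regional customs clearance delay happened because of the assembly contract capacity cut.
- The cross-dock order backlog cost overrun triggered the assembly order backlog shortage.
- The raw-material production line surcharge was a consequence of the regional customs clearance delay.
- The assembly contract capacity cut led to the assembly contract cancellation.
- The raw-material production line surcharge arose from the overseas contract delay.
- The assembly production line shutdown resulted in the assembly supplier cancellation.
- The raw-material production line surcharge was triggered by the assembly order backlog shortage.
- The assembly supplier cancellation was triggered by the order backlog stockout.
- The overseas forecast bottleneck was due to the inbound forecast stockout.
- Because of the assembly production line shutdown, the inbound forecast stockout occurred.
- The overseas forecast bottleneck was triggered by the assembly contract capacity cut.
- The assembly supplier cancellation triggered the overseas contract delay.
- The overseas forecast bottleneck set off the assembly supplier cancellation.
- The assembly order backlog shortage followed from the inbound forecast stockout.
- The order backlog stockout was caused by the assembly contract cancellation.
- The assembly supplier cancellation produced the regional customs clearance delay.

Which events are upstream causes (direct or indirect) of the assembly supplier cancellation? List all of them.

Immediate causes of the assembly supplier cancellation: the assembly production line shutdown, the order backlog stockout, the overseas forecast bottleneck.
Further upstream: the assembly contract capacity cut, the assembly contract cancellation, the inbound forecast stockout.

the assembly contract cancellation, the assembly contract capacity cut, the assembly production line shutdown, the inbound forecast stockout, the order backlog stockout, the overseas forecast bottleneck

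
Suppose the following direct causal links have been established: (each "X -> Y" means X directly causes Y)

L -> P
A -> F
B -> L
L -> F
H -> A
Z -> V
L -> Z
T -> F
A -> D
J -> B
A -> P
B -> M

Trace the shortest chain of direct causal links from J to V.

J → B
B → L
L → Z
Z → V
Length: 4 steps.

J → B → L → Z → V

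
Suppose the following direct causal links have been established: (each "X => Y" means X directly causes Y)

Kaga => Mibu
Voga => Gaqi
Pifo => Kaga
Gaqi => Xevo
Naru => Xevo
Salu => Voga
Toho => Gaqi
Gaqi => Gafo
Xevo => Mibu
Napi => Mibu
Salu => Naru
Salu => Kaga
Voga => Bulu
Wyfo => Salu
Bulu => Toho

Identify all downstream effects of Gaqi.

Direct effects: Xevo, Gafo.
2 steps out: Mibu.
Not reachable from it: Wyfo, Salu, Voga, Bulu, Toho, Naru, Napi, Pifo, Kaga.

Gafo, Mibu, Xevo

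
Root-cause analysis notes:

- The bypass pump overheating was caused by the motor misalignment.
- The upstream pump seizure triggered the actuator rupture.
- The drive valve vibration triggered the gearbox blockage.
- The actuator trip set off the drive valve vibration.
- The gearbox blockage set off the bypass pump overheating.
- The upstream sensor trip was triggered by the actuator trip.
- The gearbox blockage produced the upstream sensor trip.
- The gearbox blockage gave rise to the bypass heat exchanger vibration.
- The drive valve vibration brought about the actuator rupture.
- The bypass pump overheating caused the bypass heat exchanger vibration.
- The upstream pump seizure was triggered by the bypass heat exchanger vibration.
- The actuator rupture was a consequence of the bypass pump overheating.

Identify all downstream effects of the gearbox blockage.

the actuator rupture, the bypass heat exchanger vibration, the bypass pump overheating, the upstream pump seizure, the upstream sensor trip

Direct effects: the upstream sensor trip, the bypass pump overheating, the bypass heat exchanger vibration.
2 steps out: the upstream pump seizure, the actuator rupture.
Not reachable from it: the actuator trip, the drive valve vibration, the motor misalignment.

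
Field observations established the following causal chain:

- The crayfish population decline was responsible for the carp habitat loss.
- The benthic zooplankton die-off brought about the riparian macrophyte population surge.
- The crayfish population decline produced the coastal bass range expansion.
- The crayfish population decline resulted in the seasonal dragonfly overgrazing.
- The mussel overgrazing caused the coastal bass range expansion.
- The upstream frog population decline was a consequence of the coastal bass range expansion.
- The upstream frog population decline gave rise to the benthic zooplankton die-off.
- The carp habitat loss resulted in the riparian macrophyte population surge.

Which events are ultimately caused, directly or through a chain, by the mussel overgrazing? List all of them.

the benthic zooplankton die-off, the coastal bass range expansion, the riparian macrophyte population surge, the upstream frog population decline

Direct effects: the coastal bass range expansion.
2 steps out: the upstream frog population decline.
3 steps out: the benthic zooplankton die-off.
4 steps out: the riparian macrophyte population surge.
Not reachable from it: the crayfish population decline, the seasonal dragonfly overgrazing, the carp habitat loss.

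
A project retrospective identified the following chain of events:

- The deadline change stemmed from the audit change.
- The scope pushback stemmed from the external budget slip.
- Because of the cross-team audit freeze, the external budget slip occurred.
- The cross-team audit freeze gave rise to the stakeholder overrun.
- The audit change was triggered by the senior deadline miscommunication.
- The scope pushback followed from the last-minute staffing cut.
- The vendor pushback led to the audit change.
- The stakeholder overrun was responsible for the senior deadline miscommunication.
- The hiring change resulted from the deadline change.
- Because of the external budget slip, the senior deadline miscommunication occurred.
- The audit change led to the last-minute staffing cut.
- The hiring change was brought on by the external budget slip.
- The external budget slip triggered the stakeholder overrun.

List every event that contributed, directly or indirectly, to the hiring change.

the audit change, the cross-team audit freeze, the deadline change, the external budget slip, the senior deadline miscommunication, the stakeholder overrun, the vendor pushback

Immediate causes of the hiring change: the external budget slip, the deadline change.
Further upstream: the vendor pushback, the cross-team audit freeze, the stakeholder overrun, the senior deadline miscommunication, the audit change.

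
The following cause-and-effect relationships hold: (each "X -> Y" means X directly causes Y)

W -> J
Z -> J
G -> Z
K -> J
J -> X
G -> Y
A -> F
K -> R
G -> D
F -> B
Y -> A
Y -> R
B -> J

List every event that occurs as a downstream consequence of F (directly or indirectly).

Direct effects: B.
2 steps out: J.
3 steps out: X.
Not reachable from it: G, D, K, Y, A, R, W, Z.

B, J, X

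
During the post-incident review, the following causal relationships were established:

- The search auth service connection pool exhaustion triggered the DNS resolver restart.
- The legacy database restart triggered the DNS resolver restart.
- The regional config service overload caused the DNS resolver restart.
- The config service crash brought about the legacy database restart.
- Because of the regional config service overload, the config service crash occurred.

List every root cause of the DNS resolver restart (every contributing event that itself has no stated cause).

Tracing upstream from the DNS resolver restart: the DNS resolver restart ← the search auth service connection pool exhaustion.
A separate upstream branch: the DNS resolver restart ← the regional config service overload.
Each of those chain origins has no stated cause.

the regional config service overload, the search auth service connection pool exhaustion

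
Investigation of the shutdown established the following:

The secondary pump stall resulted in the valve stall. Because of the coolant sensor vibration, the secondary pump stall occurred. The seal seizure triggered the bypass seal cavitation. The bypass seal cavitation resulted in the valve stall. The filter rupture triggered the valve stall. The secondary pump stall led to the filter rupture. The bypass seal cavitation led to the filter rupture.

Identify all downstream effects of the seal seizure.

Direct effects: the bypass seal cavitation.
2 steps out: the filter rupture, the valve stall.
Not reachable from it: the coolant sensor vibration, the secondary pump stall.

the bypass seal cavitation, the filter rupture, the valve stall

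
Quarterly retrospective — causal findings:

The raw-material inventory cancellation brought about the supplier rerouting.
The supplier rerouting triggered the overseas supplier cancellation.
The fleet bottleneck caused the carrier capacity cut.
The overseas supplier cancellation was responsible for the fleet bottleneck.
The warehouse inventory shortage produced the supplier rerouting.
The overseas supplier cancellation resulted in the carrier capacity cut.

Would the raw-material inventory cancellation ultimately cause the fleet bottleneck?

There is a causal chain: the raw-material inventory cancellation → the supplier rerouting → the overseas supplier cancellation → the fleet bottleneck.

Yes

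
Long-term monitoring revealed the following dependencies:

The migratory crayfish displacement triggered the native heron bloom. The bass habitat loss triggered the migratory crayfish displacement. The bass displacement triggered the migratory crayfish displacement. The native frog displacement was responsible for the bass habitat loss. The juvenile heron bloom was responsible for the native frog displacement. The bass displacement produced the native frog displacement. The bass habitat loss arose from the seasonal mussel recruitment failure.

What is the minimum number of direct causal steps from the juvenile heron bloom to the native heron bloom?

Shortest chain: the juvenile heron bloom → the native frog displacement → the bass habitat loss → the migratory crayfish displacement → the native heron bloom.

4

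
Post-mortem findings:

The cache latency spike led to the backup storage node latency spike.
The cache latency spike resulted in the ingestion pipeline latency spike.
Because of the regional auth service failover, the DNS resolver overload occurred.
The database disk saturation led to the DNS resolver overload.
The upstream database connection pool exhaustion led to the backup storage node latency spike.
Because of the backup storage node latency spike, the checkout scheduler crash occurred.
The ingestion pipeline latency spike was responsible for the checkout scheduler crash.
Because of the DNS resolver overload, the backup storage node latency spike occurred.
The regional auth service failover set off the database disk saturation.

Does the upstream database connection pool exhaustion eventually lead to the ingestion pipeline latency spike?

The upstream database connection pool exhaustion leads to the backup storage node latency spike, the checkout scheduler crash; the ingestion pipeline latency spike is not among them.

No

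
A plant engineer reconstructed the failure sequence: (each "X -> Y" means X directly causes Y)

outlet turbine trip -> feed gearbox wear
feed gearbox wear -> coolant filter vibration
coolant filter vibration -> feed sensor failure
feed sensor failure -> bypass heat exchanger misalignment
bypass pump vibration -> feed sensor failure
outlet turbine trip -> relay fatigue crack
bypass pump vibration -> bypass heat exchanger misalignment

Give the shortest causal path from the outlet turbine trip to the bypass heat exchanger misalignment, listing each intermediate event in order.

the outlet turbine trip → the feed gearbox wear
the feed gearbox wear → the coolant filter vibration
the coolant filter vibration → the feed sensor failure
the feed sensor failure → the bypass heat exchanger misalignment
Length: 4 steps.

the outlet turbine trip → the feed gearbox wear → the coolant filter vibration → the feed sensor failure → the bypass heat exchanger misalignment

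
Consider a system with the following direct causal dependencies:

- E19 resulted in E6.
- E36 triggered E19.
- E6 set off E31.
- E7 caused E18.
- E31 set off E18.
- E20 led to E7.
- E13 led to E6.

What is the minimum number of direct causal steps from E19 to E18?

3

Shortest chain: E19 → E6 → E31 → E18.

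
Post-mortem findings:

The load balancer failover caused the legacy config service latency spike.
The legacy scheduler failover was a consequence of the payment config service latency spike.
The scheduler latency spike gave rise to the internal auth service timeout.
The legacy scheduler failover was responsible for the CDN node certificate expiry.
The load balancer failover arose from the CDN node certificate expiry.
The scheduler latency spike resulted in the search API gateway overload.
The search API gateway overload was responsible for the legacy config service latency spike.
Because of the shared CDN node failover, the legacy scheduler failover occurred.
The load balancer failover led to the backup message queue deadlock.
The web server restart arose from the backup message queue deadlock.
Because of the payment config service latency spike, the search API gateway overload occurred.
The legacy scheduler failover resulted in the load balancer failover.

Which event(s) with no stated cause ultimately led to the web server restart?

the payment config service latency spike, the shared CDN node failover

Tracing upstream from the web server restart: the web server restart ← the backup message queue deadlock ← the load balancer failover ← the legacy scheduler failover ← the payment config service latency spike.
A separate upstream branch: the web server restart ← the backup message queue deadlock ← the load balancer failover ← the legacy scheduler failover ← the shared CDN node failover.
Each of those chain origins has no stated cause.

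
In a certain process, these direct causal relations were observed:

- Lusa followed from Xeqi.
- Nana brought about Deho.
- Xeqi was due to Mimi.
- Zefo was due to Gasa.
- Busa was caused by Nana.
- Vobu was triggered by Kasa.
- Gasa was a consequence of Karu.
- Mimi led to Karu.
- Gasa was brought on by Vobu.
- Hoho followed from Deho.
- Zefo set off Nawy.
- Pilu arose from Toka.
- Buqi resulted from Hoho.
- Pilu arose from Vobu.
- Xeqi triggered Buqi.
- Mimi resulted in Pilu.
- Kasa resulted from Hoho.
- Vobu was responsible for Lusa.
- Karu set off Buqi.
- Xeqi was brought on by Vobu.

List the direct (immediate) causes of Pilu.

Upstream contributors include Nana, Deho, Hoho, Kasa, but only Mimi, Toka, Vobu feed directly into Pilu.

Mimi, Toka, Vobu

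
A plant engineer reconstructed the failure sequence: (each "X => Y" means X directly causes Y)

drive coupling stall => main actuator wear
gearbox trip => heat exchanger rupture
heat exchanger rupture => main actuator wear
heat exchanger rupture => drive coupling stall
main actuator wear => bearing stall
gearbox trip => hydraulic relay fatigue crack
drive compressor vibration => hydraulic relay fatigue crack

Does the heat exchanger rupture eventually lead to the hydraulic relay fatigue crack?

The heat exchanger rupture leads to the drive coupling stall, the main actuator wear, the bearing stall; the hydraulic relay fatigue crack is not among them.

No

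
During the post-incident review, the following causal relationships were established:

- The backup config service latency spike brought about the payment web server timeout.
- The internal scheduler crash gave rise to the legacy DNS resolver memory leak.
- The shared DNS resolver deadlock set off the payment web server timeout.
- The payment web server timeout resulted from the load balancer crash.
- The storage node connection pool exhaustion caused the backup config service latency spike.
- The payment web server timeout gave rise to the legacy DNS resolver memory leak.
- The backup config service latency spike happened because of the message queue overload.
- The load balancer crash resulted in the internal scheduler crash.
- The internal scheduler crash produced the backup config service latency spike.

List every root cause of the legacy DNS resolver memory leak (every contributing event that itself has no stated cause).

Tracing upstream from the legacy DNS resolver memory leak: the legacy DNS resolver memory leak ← the internal scheduler crash ← the load balancer crash.
A separate upstream branch: the legacy DNS resolver memory leak ← the payment web server timeout ← the backup config service latency spike ← the storage node connection pool exhaustion.
A separate upstream branch: the legacy DNS resolver memory leak ← the payment web server timeout ← the shared DNS resolver deadlock.
A separate upstream branch: the legacy DNS resolver memory leak ← the payment web server timeout ← the backup config service latency spike ← the message queue overload.
Each of those chain origins has no stated cause.

the load balancer crash, the message queue overload, the shared DNS resolver deadlock, the storage node connection pool exhaustion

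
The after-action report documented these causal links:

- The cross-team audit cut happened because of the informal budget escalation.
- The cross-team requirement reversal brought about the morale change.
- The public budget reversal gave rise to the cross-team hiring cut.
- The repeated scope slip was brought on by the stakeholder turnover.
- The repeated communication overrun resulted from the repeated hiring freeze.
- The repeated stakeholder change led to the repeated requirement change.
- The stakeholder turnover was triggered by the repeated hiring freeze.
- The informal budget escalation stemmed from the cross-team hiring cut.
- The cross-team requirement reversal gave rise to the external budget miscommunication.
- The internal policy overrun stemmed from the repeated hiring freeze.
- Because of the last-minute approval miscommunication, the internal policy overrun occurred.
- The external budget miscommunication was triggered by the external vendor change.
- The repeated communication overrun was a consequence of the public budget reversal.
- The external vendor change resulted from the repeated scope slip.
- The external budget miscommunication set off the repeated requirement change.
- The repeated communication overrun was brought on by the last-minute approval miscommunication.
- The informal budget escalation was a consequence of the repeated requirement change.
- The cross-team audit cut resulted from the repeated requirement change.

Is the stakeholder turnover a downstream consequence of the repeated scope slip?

No

The repeated scope slip leads to the external vendor change, the external budget miscommunication, the repeated requirement change, the informal budget escalation, the cross-team audit cut; the stakeholder turnover is not among them.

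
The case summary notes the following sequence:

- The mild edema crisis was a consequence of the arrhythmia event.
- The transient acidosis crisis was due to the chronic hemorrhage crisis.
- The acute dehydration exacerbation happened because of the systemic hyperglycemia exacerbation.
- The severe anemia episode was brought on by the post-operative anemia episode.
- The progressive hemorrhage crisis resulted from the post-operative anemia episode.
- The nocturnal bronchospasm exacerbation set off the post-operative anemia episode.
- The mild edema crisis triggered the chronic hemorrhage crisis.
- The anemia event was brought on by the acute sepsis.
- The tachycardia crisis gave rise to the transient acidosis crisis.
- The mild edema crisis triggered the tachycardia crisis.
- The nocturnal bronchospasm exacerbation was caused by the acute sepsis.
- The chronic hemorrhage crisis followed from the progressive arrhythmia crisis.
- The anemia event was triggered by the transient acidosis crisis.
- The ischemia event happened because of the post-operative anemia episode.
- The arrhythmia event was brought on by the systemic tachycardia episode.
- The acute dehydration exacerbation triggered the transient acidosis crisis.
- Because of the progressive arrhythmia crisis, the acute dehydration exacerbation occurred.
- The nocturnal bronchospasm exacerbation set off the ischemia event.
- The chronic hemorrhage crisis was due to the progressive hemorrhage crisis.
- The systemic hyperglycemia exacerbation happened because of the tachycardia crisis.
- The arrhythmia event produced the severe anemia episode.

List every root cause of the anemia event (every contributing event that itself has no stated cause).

Tracing upstream from the anemia event: the anemia event ← the acute sepsis.
A separate upstream branch: the anemia event ← the transient acidosis crisis ← the chronic hemorrhage crisis ← the mild edema crisis ← the arrhythmia event ← the systemic tachycardia episode.
A separate upstream branch: the anemia event ← the transient acidosis crisis ← the chronic hemorrhage crisis ← the progressive arrhythmia crisis.
Each of those chain origins has no stated cause.

the acute sepsis, the progressive arrhythmia crisis, the systemic tachycardia episode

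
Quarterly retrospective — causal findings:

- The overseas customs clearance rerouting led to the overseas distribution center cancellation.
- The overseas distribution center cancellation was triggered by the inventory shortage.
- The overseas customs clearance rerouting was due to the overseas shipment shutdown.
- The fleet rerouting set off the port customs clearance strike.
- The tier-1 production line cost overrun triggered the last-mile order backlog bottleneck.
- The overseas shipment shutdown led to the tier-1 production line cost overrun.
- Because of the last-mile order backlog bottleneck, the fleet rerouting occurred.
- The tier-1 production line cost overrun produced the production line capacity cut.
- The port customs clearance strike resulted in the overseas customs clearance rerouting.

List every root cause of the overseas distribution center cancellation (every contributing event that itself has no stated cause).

Tracing upstream from the overseas distribution center cancellation: the overseas distribution center cancellation ← the overseas customs clearance rerouting ← the overseas shipment shutdown.
A separate upstream branch: the overseas distribution center cancellation ← the inventory shortage.
Each of those chain origins has no stated cause.

the inventory shortage, the overseas shipment shutdown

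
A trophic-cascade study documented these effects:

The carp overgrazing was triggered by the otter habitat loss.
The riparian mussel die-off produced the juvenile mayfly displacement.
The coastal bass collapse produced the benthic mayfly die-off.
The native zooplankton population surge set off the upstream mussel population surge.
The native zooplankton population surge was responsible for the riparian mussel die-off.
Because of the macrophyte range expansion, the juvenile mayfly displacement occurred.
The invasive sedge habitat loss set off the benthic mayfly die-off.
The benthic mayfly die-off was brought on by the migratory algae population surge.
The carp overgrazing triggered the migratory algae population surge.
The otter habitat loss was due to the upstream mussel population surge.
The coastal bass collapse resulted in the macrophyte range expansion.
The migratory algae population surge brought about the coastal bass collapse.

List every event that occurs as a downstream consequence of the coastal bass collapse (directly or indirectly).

Direct effects: the macrophyte range expansion, the benthic mayfly die-off.
2 steps out: the juvenile mayfly displacement.
Not reachable from it: the native zooplankton population surge, the riparian mussel die-off, the upstream mussel population surge, the otter habitat loss, the carp overgrazing, the migratory algae population surge, the invasive sedge habitat loss.

the benthic mayfly die-off, the juvenile mayfly displacement, the macrophyte range expansion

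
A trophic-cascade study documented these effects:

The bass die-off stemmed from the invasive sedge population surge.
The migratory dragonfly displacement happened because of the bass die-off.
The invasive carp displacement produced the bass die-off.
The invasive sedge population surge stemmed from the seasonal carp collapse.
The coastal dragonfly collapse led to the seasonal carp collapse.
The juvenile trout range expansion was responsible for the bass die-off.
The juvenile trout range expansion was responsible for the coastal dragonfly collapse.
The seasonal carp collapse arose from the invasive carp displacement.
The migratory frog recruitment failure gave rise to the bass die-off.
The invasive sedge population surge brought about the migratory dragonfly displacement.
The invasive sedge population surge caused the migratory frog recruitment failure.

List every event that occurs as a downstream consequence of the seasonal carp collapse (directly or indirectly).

the bass die-off, the invasive sedge population surge, the migratory dragonfly displacement, the migratory frog recruitment failure

Direct effects: the invasive sedge population surge.
2 steps out: the migratory frog recruitment failure, the bass die-off, the migratory dragonfly displacement.
Not reachable from it: the juvenile trout range expansion, the coastal dragonfly collapse, the invasive carp displacement.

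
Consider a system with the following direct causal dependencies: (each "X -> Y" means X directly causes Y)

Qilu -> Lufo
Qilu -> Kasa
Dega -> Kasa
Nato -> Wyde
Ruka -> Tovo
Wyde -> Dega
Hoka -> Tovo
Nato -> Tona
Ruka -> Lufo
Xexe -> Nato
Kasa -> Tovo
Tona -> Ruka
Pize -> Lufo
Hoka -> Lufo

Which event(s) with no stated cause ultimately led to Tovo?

Hoka, Qilu, Xexe

Tracing upstream from Tovo: Tovo ← Ruka ← Tona ← Nato ← Xexe.
A separate upstream branch: Tovo ← Kasa ← Qilu.
A separate upstream branch: Tovo ← Hoka.
Each of those chain origins has no stated cause.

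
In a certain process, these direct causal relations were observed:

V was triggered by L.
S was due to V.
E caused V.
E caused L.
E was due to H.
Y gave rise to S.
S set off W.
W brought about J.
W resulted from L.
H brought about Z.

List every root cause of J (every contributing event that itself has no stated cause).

H, Y

Tracing upstream from J: J ← W ← L ← E ← H.
A separate upstream branch: J ← W ← S ← Y.
Each of those chain origins has no stated cause.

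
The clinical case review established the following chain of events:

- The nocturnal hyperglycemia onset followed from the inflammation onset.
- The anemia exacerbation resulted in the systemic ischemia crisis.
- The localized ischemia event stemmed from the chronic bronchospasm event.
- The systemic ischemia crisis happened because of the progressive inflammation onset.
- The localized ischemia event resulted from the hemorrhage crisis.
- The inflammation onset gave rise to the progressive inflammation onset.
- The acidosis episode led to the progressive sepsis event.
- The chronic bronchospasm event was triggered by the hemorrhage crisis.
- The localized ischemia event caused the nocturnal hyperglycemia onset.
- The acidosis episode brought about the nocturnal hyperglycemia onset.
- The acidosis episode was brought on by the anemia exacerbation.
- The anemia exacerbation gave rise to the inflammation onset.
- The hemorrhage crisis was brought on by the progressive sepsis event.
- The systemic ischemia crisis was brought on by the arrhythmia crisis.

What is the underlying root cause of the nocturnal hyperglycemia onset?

Tracing upstream from the nocturnal hyperglycemia onset: the nocturnal hyperglycemia onset ← the inflammation onset ← the anemia exacerbation.
The anemia exacerbation has no stated cause, so it is the root.

the anemia exacerbation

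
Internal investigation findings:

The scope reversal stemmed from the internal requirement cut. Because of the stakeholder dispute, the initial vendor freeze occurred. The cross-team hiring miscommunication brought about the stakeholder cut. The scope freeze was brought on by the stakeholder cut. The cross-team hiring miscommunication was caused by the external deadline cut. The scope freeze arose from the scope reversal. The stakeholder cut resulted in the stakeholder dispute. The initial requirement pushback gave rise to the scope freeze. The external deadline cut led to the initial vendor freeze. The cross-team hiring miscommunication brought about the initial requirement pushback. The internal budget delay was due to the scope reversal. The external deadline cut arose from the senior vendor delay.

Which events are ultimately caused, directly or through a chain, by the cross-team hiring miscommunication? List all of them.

the initial requirement pushback, the initial vendor freeze, the scope freeze, the stakeholder cut, the stakeholder dispute

Direct effects: the stakeholder cut, the initial requirement pushback.
2 steps out: the stakeholder dispute, the scope freeze.
3 steps out: the initial vendor freeze.
Not reachable from it: the senior vendor delay, the internal requirement cut, the external deadline cut, the scope reversal, the internal budget delay.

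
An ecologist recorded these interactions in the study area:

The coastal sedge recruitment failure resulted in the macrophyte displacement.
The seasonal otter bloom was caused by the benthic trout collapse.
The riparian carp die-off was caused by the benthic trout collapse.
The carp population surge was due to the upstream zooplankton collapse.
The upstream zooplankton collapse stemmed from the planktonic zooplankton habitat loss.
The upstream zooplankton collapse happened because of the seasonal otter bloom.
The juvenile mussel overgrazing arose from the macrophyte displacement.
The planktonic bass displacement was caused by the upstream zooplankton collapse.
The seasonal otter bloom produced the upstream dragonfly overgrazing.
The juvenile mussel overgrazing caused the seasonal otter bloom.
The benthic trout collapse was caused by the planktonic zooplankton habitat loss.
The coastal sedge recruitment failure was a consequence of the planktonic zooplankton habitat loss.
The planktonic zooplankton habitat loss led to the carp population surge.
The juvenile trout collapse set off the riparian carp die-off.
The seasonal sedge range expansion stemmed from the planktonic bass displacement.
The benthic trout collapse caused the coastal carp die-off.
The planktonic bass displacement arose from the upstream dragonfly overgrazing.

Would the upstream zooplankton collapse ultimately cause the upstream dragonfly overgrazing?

The upstream zooplankton collapse leads to the carp population surge, the planktonic bass displacement, the seasonal sedge range expansion; the upstream dragonfly overgrazing is not among them.

No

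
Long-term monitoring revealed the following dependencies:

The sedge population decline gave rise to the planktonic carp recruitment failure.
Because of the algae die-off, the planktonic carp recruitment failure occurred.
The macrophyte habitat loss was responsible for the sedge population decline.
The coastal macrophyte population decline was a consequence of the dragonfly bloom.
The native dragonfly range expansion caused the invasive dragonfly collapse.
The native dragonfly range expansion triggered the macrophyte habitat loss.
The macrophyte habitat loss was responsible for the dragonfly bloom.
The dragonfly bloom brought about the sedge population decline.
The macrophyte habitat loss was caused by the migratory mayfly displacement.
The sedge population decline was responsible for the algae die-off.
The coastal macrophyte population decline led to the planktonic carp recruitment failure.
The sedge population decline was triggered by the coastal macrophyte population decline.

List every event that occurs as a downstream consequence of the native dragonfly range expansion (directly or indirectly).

the algae die-off, the coastal macrophyte population decline, the dragonfly bloom, the invasive dragonfly collapse, the macrophyte habitat loss, the planktonic carp recruitment failure, the sedge population decline

Direct effects: the invasive dragonfly collapse, the macrophyte habitat loss.
2 steps out: the dragonfly bloom, the sedge population decline.
3 steps out: the coastal macrophyte population decline, the algae die-off, the planktonic carp recruitment failure.
Not reachable from it: the migratory mayfly displacement.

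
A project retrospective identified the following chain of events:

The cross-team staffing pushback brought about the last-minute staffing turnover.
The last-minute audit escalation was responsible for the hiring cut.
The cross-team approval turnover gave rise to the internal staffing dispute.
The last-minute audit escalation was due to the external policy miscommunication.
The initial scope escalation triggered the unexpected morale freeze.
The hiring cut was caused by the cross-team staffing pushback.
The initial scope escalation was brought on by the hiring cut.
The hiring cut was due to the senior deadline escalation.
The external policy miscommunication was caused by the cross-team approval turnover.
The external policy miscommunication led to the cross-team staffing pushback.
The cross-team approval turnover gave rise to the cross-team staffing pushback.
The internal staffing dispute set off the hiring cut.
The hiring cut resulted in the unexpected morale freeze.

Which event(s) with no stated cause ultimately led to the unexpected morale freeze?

the cross-team approval turnover, the senior deadline escalation

Tracing upstream from the unexpected morale freeze: the unexpected morale freeze ← the hiring cut ← the cross-team staffing pushback ← the cross-team approval turnover.
A separate upstream branch: the unexpected morale freeze ← the hiring cut ← the senior deadline escalation.
Each of those chain origins has no stated cause.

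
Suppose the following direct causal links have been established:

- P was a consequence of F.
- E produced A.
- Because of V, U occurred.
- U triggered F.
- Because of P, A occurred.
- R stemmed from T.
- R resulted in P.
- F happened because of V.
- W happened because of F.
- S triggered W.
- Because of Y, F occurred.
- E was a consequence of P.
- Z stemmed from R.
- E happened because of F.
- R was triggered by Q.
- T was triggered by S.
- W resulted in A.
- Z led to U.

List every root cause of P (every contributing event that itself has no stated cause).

Q, S, V, Y

Tracing upstream from P: P ← R ← Q.
A separate upstream branch: P ← R ← T ← S.
A separate upstream branch: P ← F ← V.
A separate upstream branch: P ← F ← Y.
Each of those chain origins has no stated cause.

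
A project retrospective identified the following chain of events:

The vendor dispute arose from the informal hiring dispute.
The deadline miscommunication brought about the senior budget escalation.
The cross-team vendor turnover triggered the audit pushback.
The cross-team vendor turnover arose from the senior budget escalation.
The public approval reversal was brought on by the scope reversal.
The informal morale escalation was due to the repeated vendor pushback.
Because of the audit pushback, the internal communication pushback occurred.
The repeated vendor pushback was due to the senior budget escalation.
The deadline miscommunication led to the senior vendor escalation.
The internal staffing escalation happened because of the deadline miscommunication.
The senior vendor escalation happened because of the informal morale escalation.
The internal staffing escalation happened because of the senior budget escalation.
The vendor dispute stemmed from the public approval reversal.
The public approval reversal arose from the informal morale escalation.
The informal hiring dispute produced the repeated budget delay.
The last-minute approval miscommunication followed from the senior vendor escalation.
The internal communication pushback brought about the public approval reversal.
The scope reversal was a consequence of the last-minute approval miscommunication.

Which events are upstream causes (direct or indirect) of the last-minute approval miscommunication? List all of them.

Immediate cause of the last-minute approval miscommunication: the senior vendor escalation.
Further upstream: the deadline miscommunication, the senior budget escalation, the repeated vendor pushback, the informal morale escalation.

the deadline miscommunication, the informal morale escalation, the repeated vendor pushback, the senior budget escalation, the senior vendor escalation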